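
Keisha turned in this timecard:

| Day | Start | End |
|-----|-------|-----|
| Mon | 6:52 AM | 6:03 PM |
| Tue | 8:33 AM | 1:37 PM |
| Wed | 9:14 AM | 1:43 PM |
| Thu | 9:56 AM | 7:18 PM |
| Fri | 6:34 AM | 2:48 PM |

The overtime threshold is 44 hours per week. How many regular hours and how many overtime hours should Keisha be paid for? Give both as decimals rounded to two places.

Mon: 6:52 AM–6:03 PM = 11 h 11 min
Tue: 8:33 AM–1:37 PM = 5 h 4 min
Wed: 9:14 AM–1:43 PM = 4 h 29 min
Thu: 9:56 AM–7:18 PM = 9 h 22 min
Fri: 6:34 AM–2:48 PM = 8 h 14 min
Total worked: 38 h 20 min = 38.33 h.
Threshold 44 h → overtime 0 h 0 min, regular 38 h 20 min.

Regular 38.33 hours, overtime 0.00 hours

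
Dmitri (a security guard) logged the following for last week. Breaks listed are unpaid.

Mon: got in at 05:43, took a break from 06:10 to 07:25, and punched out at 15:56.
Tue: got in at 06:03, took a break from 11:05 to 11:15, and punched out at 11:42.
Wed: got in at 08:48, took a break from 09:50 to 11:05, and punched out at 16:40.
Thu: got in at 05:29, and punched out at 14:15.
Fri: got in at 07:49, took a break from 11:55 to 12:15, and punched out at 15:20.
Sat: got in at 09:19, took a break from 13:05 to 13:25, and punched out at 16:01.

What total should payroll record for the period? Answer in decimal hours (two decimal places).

Mon: 05:43–15:56 = 10 h 13 min; less 75 min break → 8 h 58 min
Tue: 06:03–11:42 = 5 h 39 min; less 10 min break → 5 h 29 min
Wed: 08:48–16:40 = 7 h 52 min; less 75 min break → 6 h 37 min
Thu: 05:29–14:15 = 8 h 46 min
Fri: 07:49–15:20 = 7 h 31 min; less 20 min break → 7 h 11 min
Sat: 09:19–16:01 = 6 h 42 min; less 20 min break → 6 h 22 min
Total: 8 h 58 min + 5 h 29 min + 6 h 37 min + 8 h 46 min + 7 h 11 min + 6 h 22 min = 43 h 23 min.

43.38 hours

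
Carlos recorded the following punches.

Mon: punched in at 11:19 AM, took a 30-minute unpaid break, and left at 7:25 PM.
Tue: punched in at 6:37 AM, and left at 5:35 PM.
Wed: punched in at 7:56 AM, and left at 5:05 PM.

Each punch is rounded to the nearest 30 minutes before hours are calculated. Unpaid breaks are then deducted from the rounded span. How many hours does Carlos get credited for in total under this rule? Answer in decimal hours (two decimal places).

Mon: in 11:19 AM→11:30 AM, out 7:25 PM→7:30 PM; 8 h 0 min − 30 min = 7 h 30 min
Tue: in 6:37 AM→6:30 AM, out 5:35 PM→5:30 PM; 11 h 0 min
Wed: in 7:56 AM→8:00 AM, out 5:05 PM→5:00 PM; 9 h 0 min
Total credited: 27 h 30 min.

27.50 hours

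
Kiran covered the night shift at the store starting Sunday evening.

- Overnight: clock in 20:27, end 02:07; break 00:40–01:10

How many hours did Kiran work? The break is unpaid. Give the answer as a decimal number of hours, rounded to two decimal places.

Overnight: 20:27 → midnight = 3 h 33 min; midnight → 02:07 = 2 h 7 min; span 5 h 40 min; less 30 min break → 5 h 10 min

5.17 hours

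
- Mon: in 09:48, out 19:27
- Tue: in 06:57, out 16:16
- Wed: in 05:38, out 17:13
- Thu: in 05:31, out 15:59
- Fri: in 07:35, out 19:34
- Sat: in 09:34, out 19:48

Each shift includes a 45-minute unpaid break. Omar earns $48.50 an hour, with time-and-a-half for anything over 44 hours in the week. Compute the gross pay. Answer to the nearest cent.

$3205.85

Mon: 09:48–19:27 = 9 h 39 min; less 45 min break → 8 h 54 min
Tue: 06:57–16:16 = 9 h 19 min; less 45 min break → 8 h 34 min
Wed: 05:38–17:13 = 11 h 35 min; less 45 min break → 10 h 50 min
Thu: 05:31–15:59 = 10 h 28 min; less 45 min break → 9 h 43 min
Fri: 07:35–19:34 = 11 h 59 min; less 45 min break → 11 h 14 min
Sat: 09:34–19:48 = 10 h 14 min; less 45 min break → 9 h 29 min
Total worked: 58 h 44 min = 3524 min.
Regular 44 h 0 min = 2640 min at $48.50/h; overtime 14 h 44 min = 884 min at $72.75/h.
Pay = (2640 × $48.50 + 884 × $72.75) ÷ 60 = $3205.85.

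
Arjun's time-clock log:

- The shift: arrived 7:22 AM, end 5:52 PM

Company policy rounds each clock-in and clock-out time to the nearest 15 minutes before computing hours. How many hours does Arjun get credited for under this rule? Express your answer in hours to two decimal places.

The shift: in 7:22 AM→7:15 AM, out 5:52 PM→5:45 PM; 10 h 30 min

10.50 hours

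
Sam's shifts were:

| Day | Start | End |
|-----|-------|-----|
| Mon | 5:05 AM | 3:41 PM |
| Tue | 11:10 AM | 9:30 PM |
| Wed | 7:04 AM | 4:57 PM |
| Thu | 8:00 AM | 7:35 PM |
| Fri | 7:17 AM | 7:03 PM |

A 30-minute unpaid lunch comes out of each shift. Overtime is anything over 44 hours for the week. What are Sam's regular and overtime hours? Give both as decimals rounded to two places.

Mon: 5:05 AM–3:41 PM = 10 h 36 min; less 30 min break → 10 h 6 min
Tue: 11:10 AM–9:30 PM = 10 h 20 min; less 30 min break → 9 h 50 min
Wed: 7:04 AM–4:57 PM = 9 h 53 min; less 30 min break → 9 h 23 min
Thu: 8:00 AM–7:35 PM = 11 h 35 min; less 30 min break → 11 h 5 min
Fri: 7:17 AM–7:03 PM = 11 h 46 min; less 30 min break → 11 h 16 min
Total worked: 51 h 40 min = 51.67 h.
Threshold 44 h → overtime 7 h 40 min, regular 44 h 0 min.

Regular 44.00 hours, overtime 7.67 hours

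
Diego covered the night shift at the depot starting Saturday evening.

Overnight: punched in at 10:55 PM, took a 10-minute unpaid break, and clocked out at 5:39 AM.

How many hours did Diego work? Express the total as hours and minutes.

Overnight: 10:55 PM → midnight = 1 h 5 min; midnight → 5:39 AM = 5 h 39 min; span 6 h 44 min; less 10 min break → 6 h 34 min

6 h 34 min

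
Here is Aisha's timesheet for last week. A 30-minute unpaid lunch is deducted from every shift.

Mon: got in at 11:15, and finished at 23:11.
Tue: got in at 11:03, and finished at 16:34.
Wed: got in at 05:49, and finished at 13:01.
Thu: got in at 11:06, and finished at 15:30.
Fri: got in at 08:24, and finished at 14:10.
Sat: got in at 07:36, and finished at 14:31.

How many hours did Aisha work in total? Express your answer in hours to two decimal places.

38.73 hours

Mon: 11:15–23:11 = 11 h 56 min; less 30 min break → 11 h 26 min
Tue: 11:03–16:34 = 5 h 31 min; less 30 min break → 5 h 1 min
Wed: 05:49–13:01 = 7 h 12 min; less 30 min break → 6 h 42 min
Thu: 11:06–15:30 = 4 h 24 min; less 30 min break → 3 h 54 min
Fri: 08:24–14:10 = 5 h 46 min; less 30 min break → 5 h 16 min
Sat: 07:36–14:31 = 6 h 55 min; less 30 min break → 6 h 25 min
Total: 11 h 26 min + 5 h 1 min + 6 h 42 min + 3 h 54 min + 5 h 16 min + 6 h 25 min = 38 h 44 min.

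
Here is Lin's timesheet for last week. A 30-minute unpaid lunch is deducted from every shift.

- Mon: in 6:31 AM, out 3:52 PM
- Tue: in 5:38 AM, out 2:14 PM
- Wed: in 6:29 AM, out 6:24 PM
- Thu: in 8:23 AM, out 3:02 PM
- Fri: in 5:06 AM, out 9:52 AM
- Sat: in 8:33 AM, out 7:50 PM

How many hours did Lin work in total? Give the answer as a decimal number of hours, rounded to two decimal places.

Mon: 6:31 AM–3:52 PM = 9 h 21 min; less 30 min break → 8 h 51 min
Tue: 5:38 AM–2:14 PM = 8 h 36 min; less 30 min break → 8 h 6 min
Wed: 6:29 AM–6:24 PM = 11 h 55 min; less 30 min break → 11 h 25 min
Thu: 8:23 AM–3:02 PM = 6 h 39 min; less 30 min break → 6 h 9 min
Fri: 5:06 AM–9:52 AM = 4 h 46 min; less 30 min break → 4 h 16 min
Sat: 8:33 AM–7:50 PM = 11 h 17 min; less 30 min break → 10 h 47 min
Total: 8 h 51 min + 8 h 6 min + 11 h 25 min + 6 h 9 min + 4 h 16 min + 10 h 47 min = 49 h 34 min.

49.57 hours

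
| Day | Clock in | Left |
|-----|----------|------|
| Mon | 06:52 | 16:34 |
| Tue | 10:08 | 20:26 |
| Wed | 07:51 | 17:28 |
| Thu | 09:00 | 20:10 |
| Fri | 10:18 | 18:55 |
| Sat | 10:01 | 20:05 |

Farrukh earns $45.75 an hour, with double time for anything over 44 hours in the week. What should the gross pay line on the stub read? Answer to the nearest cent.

$3428.20

Mon: 06:52–16:34 = 9 h 42 min
Tue: 10:08–20:26 = 10 h 18 min
Wed: 07:51–17:28 = 9 h 37 min
Thu: 09:00–20:10 = 11 h 10 min
Fri: 10:18–18:55 = 8 h 37 min
Sat: 10:01–20:05 = 10 h 4 min
Total worked: 59 h 28 min = 3568 min.
Regular 44 h 0 min = 2640 min at $45.75/h; overtime 15 h 28 min = 928 min at $91.50/h.
Pay = (2640 × $45.75 + 928 × $91.50) ÷ 60 = $3428.20.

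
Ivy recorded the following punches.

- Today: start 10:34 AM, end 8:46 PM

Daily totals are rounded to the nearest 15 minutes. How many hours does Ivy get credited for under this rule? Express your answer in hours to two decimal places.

10.25 hours

Today: 10:34 AM–8:46 PM = 10 h 12 min → rounds to 10 h 15 min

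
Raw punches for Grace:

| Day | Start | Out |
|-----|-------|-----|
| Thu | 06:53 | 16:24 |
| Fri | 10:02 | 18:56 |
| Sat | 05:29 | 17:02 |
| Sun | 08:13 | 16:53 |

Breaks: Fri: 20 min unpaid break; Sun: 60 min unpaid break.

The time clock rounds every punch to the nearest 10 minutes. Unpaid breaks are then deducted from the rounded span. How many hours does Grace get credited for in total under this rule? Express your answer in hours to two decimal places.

37.33 hours

Thu: in 06:53→06:50, out 16:24→16:20; 9 h 30 min
Fri: in 10:02→10:00, out 18:56→19:00; 9 h 0 min − 20 min = 8 h 40 min
Sat: in 05:29→05:30, out 17:02→17:00; 11 h 30 min
Sun: in 08:13→08:10, out 16:53→16:50; 8 h 40 min − 60 min = 7 h 40 min
Total credited: 37 h 20 min.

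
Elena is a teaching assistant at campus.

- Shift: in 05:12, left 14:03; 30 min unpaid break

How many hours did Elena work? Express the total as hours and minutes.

Shift: 05:12–14:03 = 8 h 51 min; less 30 min break → 8 h 21 min

8 h 21 min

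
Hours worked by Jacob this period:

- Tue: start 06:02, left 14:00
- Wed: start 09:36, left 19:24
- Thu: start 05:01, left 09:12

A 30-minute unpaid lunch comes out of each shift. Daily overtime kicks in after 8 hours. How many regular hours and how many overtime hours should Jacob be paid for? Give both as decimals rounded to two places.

Regular 19.15 hours, overtime 1.30 hours

Tue: 06:02–14:00 = 7 h 58 min; less 30 min break → 7 h 28 min
Wed: 09:36–19:24 = 9 h 48 min; less 30 min break → 9 h 18 min
Thu: 05:01–09:12 = 4 h 11 min; less 30 min break → 3 h 41 min
Tue reg 7 h 28 min / OT 0 h 0 min; Wed reg 8 h 0 min / OT 1 h 18 min; Thu reg 3 h 41 min / OT 0 h 0 min.
Totals: regular 19 h 9 min, overtime 1 h 18 min.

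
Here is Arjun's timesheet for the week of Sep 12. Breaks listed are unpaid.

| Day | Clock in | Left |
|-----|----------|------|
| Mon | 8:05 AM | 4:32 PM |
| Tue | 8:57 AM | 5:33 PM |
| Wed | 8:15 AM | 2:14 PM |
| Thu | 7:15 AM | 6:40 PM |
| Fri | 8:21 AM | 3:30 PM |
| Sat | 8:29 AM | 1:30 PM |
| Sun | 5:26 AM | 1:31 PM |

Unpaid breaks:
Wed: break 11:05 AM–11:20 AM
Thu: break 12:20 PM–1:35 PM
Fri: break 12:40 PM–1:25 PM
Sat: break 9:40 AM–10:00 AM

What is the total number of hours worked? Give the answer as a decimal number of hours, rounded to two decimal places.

Mon: 8:05 AM–4:32 PM = 8 h 27 min
Tue: 8:57 AM–5:33 PM = 8 h 36 min
Wed: 8:15 AM–2:14 PM = 5 h 59 min; less 15 min break → 5 h 44 min
Thu: 7:15 AM–6:40 PM = 11 h 25 min; less 75 min break → 10 h 10 min
Fri: 8:21 AM–3:30 PM = 7 h 9 min; less 45 min break → 6 h 24 min
Sat: 8:29 AM–1:30 PM = 5 h 1 min; less 20 min break → 4 h 41 min
Sun: 5:26 AM–1:31 PM = 8 h 5 min
Total: 8 h 27 min + 8 h 36 min + 5 h 44 min + 10 h 10 min + 6 h 24 min + 4 h 41 min + 8 h 5 min = 52 h 7 min.

52.12 hours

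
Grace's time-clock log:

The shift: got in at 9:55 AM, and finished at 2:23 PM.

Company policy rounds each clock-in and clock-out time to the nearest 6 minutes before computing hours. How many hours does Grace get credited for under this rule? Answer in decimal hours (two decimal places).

4.50 hours

The shift: in 9:55 AM→9:54 AM, out 2:23 PM→2:24 PM; 4 h 30 min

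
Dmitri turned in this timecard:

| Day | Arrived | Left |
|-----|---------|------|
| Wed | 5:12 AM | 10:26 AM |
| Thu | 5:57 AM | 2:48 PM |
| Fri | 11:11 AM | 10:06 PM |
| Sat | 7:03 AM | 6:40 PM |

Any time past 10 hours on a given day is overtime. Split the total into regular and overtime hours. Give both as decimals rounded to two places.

Wed: 5:12 AM–10:26 AM = 5 h 14 min
Thu: 5:57 AM–2:48 PM = 8 h 51 min
Fri: 11:11 AM–10:06 PM = 10 h 55 min
Sat: 7:03 AM–6:40 PM = 11 h 37 min
Wed reg 5 h 14 min / OT 0 h 0 min; Thu reg 8 h 51 min / OT 0 h 0 min; Fri reg 10 h 0 min / OT 0 h 55 min; Sat reg 10 h 0 min / OT 1 h 37 min.
Totals: regular 34 h 5 min, overtime 2 h 32 min.

Regular 34.08 hours, overtime 2.53 hours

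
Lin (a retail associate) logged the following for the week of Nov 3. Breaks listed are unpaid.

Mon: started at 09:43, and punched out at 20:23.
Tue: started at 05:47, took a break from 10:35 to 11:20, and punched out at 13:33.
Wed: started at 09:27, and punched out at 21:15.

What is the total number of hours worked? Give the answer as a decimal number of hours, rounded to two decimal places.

29.48 hours

Mon: 09:43–20:23 = 10 h 40 min
Tue: 05:47–13:33 = 7 h 46 min; less 45 min break → 7 h 1 min
Wed: 09:27–21:15 = 11 h 48 min
Total: 10 h 40 min + 7 h 1 min + 11 h 48 min = 29 h 29 min.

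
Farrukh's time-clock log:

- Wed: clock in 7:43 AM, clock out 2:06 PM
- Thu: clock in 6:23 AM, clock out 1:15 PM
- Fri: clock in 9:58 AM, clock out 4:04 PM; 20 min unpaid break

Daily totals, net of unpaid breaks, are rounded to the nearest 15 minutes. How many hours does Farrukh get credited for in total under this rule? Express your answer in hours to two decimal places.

Wed: 7:43 AM–2:06 PM = 6 h 23 min → rounds to 6 h 30 min
Thu: 6:23 AM–1:15 PM = 6 h 52 min → rounds to 6 h 45 min
Fri: 9:58 AM–4:04 PM = 6 h 6 min − 20 min = 5 h 46 min → rounds to 5 h 45 min
Total credited: 19 h 0 min.

19.00 hours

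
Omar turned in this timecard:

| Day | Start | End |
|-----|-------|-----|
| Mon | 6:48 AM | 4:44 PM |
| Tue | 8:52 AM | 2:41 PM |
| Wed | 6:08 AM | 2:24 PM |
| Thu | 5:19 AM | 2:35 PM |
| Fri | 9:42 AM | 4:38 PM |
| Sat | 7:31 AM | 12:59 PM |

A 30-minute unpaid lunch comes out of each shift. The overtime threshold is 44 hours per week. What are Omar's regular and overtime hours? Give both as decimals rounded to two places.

Mon: 6:48 AM–4:44 PM = 9 h 56 min; less 30 min break → 9 h 26 min
Tue: 8:52 AM–2:41 PM = 5 h 49 min; less 30 min break → 5 h 19 min
Wed: 6:08 AM–2:24 PM = 8 h 16 min; less 30 min break → 7 h 46 min
Thu: 5:19 AM–2:35 PM = 9 h 16 min; less 30 min break → 8 h 46 min
Fri: 9:42 AM–4:38 PM = 6 h 56 min; less 30 min break → 6 h 26 min
Sat: 7:31 AM–12:59 PM = 5 h 28 min; less 30 min break → 4 h 58 min
Total worked: 42 h 41 min = 42.68 h.
Threshold 44 h → overtime 0 h 0 min, regular 42 h 41 min.

Regular 42.68 hours, overtime 0.00 hours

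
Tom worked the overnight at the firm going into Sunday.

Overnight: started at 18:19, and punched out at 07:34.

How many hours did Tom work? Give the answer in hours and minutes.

13 h 15 min

Overnight: 18:19 → midnight = 5 h 41 min; midnight → 07:34 = 7 h 34 min; span 13 h 15 min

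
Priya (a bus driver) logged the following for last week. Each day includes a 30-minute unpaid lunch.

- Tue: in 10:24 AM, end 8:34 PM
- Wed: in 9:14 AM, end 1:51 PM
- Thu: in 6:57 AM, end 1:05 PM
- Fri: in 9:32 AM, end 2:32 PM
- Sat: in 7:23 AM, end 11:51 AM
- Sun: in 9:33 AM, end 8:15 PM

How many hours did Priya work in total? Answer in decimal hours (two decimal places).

Tue: 10:24 AM–8:34 PM = 10 h 10 min; less 30 min break → 9 h 40 min
Wed: 9:14 AM–1:51 PM = 4 h 37 min; less 30 min break → 4 h 7 min
Thu: 6:57 AM–1:05 PM = 6 h 8 min; less 30 min break → 5 h 38 min
Fri: 9:32 AM–2:32 PM = 5 h 0 min; less 30 min break → 4 h 30 min
Sat: 7:23 AM–11:51 AM = 4 h 28 min; less 30 min break → 3 h 58 min
Sun: 9:33 AM–8:15 PM = 10 h 42 min; less 30 min break → 10 h 12 min
Total: 9 h 40 min + 4 h 7 min + 5 h 38 min + 4 h 30 min + 3 h 58 min + 10 h 12 min = 38 h 5 min.

38.08 hours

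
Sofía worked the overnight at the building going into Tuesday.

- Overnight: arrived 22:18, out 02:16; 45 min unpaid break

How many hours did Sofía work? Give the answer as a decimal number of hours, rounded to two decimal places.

3.22 hours

Overnight: 22:18 → midnight = 1 h 42 min; midnight → 02:16 = 2 h 16 min; span 3 h 58 min; less 45 min break → 3 h 13 min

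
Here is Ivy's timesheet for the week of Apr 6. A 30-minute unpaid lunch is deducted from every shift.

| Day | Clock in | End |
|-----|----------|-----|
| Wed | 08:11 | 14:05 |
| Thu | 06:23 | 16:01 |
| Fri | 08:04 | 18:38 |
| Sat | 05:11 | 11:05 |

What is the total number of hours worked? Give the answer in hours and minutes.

Wed: 08:11–14:05 = 5 h 54 min; less 30 min break → 5 h 24 min
Thu: 06:23–16:01 = 9 h 38 min; less 30 min break → 9 h 8 min
Fri: 08:04–18:38 = 10 h 34 min; less 30 min break → 10 h 4 min
Sat: 05:11–11:05 = 5 h 54 min; less 30 min break → 5 h 24 min
Total: 5 h 24 min + 9 h 8 min + 10 h 4 min + 5 h 24 min = 30 h 0 min.

30 h 0 min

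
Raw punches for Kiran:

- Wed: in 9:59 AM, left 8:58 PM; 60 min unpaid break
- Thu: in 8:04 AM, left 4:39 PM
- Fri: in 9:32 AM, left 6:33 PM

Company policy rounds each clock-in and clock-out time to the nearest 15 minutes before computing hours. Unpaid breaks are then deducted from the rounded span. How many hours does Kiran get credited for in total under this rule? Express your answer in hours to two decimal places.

Wed: in 9:59 AM→10:00 AM, out 8:58 PM→9:00 PM; 11 h 0 min − 60 min = 10 h 0 min
Thu: in 8:04 AM→8:00 AM, out 4:39 PM→4:45 PM; 8 h 45 min
Fri: in 9:32 AM→9:30 AM, out 6:33 PM→6:30 PM; 9 h 0 min
Total credited: 27 h 45 min.

27.75 hours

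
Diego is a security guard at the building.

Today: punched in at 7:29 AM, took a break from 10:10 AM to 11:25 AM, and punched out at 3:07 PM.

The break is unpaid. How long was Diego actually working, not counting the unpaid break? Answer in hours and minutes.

Today: 7:29 AM–3:07 PM = 7 h 38 min; less 75 min break → 6 h 23 min

6 h 23 min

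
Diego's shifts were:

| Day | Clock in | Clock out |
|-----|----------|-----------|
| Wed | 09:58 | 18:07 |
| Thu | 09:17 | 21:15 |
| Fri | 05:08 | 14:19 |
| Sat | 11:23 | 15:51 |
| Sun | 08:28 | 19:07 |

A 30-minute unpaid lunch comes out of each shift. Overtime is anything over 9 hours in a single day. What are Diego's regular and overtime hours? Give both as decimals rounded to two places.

Regular 38.30 hours, overtime 3.62 hours

Wed: 09:58–18:07 = 8 h 9 min; less 30 min break → 7 h 39 min
Thu: 09:17–21:15 = 11 h 58 min; less 30 min break → 11 h 28 min
Fri: 05:08–14:19 = 9 h 11 min; less 30 min break → 8 h 41 min
Sat: 11:23–15:51 = 4 h 28 min; less 30 min break → 3 h 58 min
Sun: 08:28–19:07 = 10 h 39 min; less 30 min break → 10 h 9 min
Wed reg 7 h 39 min / OT 0 h 0 min; Thu reg 9 h 0 min / OT 2 h 28 min; Fri reg 8 h 41 min / OT 0 h 0 min; Sat reg 3 h 58 min / OT 0 h 0 min; Sun reg 9 h 0 min / OT 1 h 9 min.
Totals: regular 38 h 18 min, overtime 3 h 37 min.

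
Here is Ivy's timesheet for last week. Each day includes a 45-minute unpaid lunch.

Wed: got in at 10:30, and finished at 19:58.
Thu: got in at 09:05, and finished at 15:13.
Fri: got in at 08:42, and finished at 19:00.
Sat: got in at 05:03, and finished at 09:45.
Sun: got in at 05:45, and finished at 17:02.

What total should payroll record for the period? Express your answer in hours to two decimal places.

38.13 hours

Wed: 10:30–19:58 = 9 h 28 min; less 45 min break → 8 h 43 min
Thu: 09:05–15:13 = 6 h 8 min; less 45 min break → 5 h 23 min
Fri: 08:42–19:00 = 10 h 18 min; less 45 min break → 9 h 33 min
Sat: 05:03–09:45 = 4 h 42 min; less 45 min break → 3 h 57 min
Sun: 05:45–17:02 = 11 h 17 min; less 45 min break → 10 h 32 min
Total: 8 h 43 min + 5 h 23 min + 9 h 33 min + 3 h 57 min + 10 h 32 min = 38 h 8 min.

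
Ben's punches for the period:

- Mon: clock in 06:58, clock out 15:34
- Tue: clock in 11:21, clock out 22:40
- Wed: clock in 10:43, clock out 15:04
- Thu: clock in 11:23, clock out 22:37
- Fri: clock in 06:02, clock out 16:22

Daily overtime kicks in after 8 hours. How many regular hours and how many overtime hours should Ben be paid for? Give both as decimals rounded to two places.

Mon: 06:58–15:34 = 8 h 36 min
Tue: 11:21–22:40 = 11 h 19 min
Wed: 10:43–15:04 = 4 h 21 min
Thu: 11:23–22:37 = 11 h 14 min
Fri: 06:02–16:22 = 10 h 20 min
Mon reg 8 h 0 min / OT 0 h 36 min; Tue reg 8 h 0 min / OT 3 h 19 min; Wed reg 4 h 21 min / OT 0 h 0 min; Thu reg 8 h 0 min / OT 3 h 14 min; Fri reg 8 h 0 min / OT 2 h 20 min.
Totals: regular 36 h 21 min, overtime 9 h 29 min.

Regular 36.35 hours, overtime 9.48 hours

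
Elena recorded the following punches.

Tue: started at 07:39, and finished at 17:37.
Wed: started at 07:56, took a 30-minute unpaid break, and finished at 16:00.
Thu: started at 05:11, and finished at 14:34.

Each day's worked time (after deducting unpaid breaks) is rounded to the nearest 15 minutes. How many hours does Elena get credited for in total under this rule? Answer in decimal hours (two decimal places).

27.00 hours

Tue: 07:39–17:37 = 9 h 58 min → rounds to 10 h 0 min
Wed: 07:56–16:00 = 8 h 4 min − 30 min = 7 h 34 min → rounds to 7 h 30 min
Thu: 05:11–14:34 = 9 h 23 min → rounds to 9 h 30 min
Total credited: 27 h 0 min.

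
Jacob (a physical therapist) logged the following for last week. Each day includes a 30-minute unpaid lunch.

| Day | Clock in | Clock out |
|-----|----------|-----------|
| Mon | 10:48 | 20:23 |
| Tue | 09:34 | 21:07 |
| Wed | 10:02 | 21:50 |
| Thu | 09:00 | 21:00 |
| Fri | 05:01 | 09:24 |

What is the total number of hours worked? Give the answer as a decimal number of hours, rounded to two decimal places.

Mon: 10:48–20:23 = 9 h 35 min; less 30 min break → 9 h 5 min
Tue: 09:34–21:07 = 11 h 33 min; less 30 min break → 11 h 3 min
Wed: 10:02–21:50 = 11 h 48 min; less 30 min break → 11 h 18 min
Thu: 09:00–21:00 = 12 h 0 min; less 30 min break → 11 h 30 min
Fri: 05:01–09:24 = 4 h 23 min; less 30 min break → 3 h 53 min
Total: 9 h 5 min + 11 h 3 min + 11 h 18 min + 11 h 30 min + 3 h 53 min = 46 h 49 min.

46.82 hours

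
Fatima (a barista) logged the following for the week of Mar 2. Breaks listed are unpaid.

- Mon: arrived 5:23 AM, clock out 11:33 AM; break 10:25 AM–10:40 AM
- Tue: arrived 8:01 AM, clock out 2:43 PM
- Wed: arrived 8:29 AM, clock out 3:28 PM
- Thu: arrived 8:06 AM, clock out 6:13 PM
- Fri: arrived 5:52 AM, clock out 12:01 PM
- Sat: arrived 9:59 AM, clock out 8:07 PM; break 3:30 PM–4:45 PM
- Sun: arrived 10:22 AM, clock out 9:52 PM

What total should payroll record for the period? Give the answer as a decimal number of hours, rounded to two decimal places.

Mon: 5:23 AM–11:33 AM = 6 h 10 min; less 15 min break → 5 h 55 min
Tue: 8:01 AM–2:43 PM = 6 h 42 min
Wed: 8:29 AM–3:28 PM = 6 h 59 min
Thu: 8:06 AM–6:13 PM = 10 h 7 min
Fri: 5:52 AM–12:01 PM = 6 h 9 min
Sat: 9:59 AM–8:07 PM = 10 h 8 min; less 75 min break → 8 h 53 min
Sun: 10:22 AM–9:52 PM = 11 h 30 min
Total: 5 h 55 min + 6 h 42 min + 6 h 59 min + 10 h 7 min + 6 h 9 min + 8 h 53 min + 11 h 30 min = 56 h 15 min.

56.25 hours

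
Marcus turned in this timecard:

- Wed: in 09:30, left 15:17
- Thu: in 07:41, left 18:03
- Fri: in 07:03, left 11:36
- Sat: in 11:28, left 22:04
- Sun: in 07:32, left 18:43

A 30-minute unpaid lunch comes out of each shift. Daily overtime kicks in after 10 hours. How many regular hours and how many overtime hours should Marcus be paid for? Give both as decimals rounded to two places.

Regular 39.20 hours, overtime 0.78 hours

Wed: 09:30–15:17 = 5 h 47 min; less 30 min break → 5 h 17 min
Thu: 07:41–18:03 = 10 h 22 min; less 30 min break → 9 h 52 min
Fri: 07:03–11:36 = 4 h 33 min; less 30 min break → 4 h 3 min
Sat: 11:28–22:04 = 10 h 36 min; less 30 min break → 10 h 6 min
Sun: 07:32–18:43 = 11 h 11 min; less 30 min break → 10 h 41 min
Wed reg 5 h 17 min / OT 0 h 0 min; Thu reg 9 h 52 min / OT 0 h 0 min; Fri reg 4 h 3 min / OT 0 h 0 min; Sat reg 10 h 0 min / OT 0 h 6 min; Sun reg 10 h 0 min / OT 0 h 41 min.
Totals: regular 39 h 12 min, overtime 0 h 47 min.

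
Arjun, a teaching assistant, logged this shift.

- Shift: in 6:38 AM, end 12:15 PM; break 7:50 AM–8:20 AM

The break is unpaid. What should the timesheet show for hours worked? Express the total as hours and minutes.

Shift: 6:38 AM–12:15 PM = 5 h 37 min; less 30 min break → 5 h 7 min

5 h 7 min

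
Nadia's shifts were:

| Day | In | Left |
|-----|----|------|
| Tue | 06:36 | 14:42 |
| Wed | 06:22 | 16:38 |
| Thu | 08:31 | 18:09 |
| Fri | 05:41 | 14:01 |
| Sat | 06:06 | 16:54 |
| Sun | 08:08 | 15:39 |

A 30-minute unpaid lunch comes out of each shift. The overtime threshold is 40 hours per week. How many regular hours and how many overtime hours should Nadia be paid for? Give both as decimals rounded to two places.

Tue: 06:36–14:42 = 8 h 6 min; less 30 min break → 7 h 36 min
Wed: 06:22–16:38 = 10 h 16 min; less 30 min break → 9 h 46 min
Thu: 08:31–18:09 = 9 h 38 min; less 30 min break → 9 h 8 min
Fri: 05:41–14:01 = 8 h 20 min; less 30 min break → 7 h 50 min
Sat: 06:06–16:54 = 10 h 48 min; less 30 min break → 10 h 18 min
Sun: 08:08–15:39 = 7 h 31 min; less 30 min break → 7 h 1 min
Total worked: 51 h 39 min = 51.65 h.
Threshold 40 h → overtime 11 h 39 min, regular 40 h 0 min.

Regular 40.00 hours, overtime 11.65 hours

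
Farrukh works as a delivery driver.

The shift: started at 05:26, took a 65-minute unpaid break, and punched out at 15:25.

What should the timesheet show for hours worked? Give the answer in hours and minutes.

The shift: 05:26–15:25 = 9 h 59 min; less 65 min break → 8 h 54 min

8 h 54 min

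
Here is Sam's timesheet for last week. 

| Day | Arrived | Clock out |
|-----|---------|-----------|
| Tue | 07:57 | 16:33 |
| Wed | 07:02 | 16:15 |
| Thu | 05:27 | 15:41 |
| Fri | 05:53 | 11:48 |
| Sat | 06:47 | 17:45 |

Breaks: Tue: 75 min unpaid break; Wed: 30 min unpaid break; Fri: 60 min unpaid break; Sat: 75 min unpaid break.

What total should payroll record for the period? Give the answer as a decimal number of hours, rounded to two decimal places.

Tue: 07:57–16:33 = 8 h 36 min; less 75 min break → 7 h 21 min
Wed: 07:02–16:15 = 9 h 13 min; less 30 min break → 8 h 43 min
Thu: 05:27–15:41 = 10 h 14 min
Fri: 05:53–11:48 = 5 h 55 min; less 60 min break → 4 h 55 min
Sat: 06:47–17:45 = 10 h 58 min; less 75 min break → 9 h 43 min
Total: 7 h 21 min + 8 h 43 min + 10 h 14 min + 4 h 55 min + 9 h 43 min = 40 h 56 min.

40.93 hours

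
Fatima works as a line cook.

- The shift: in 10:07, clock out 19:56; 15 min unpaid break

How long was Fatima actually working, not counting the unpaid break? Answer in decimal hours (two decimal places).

The shift: 10:07–19:56 = 9 h 49 min; less 15 min break → 9 h 34 min

9.57 hours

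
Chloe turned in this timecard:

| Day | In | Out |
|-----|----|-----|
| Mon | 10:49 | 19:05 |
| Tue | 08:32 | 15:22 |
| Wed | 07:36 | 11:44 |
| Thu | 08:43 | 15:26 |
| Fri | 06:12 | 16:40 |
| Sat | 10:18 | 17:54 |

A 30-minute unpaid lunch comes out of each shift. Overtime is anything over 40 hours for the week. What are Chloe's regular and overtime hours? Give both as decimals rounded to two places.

Regular 40.00 hours, overtime 1.02 hours

Mon: 10:49–19:05 = 8 h 16 min; less 30 min break → 7 h 46 min
Tue: 08:32–15:22 = 6 h 50 min; less 30 min break → 6 h 20 min
Wed: 07:36–11:44 = 4 h 8 min; less 30 min break → 3 h 38 min
Thu: 08:43–15:26 = 6 h 43 min; less 30 min break → 6 h 13 min
Fri: 06:12–16:40 = 10 h 28 min; less 30 min break → 9 h 58 min
Sat: 10:18–17:54 = 7 h 36 min; less 30 min break → 7 h 6 min
Total worked: 41 h 1 min = 41.02 h.
Threshold 40 h → overtime 1 h 1 min, regular 40 h 0 min.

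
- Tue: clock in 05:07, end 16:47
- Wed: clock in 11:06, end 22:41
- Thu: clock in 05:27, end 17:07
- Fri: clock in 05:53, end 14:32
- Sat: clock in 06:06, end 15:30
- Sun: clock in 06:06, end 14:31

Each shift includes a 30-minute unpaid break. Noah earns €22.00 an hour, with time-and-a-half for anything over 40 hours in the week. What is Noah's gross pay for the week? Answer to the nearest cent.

Tue: 05:07–16:47 = 11 h 40 min; less 30 min break → 11 h 10 min
Wed: 11:06–22:41 = 11 h 35 min; less 30 min break → 11 h 5 min
Thu: 05:27–17:07 = 11 h 40 min; less 30 min break → 11 h 10 min
Fri: 05:53–14:32 = 8 h 39 min; less 30 min break → 8 h 9 min
Sat: 06:06–15:30 = 9 h 24 min; less 30 min break → 8 h 54 min
Sun: 06:06–14:31 = 8 h 25 min; less 30 min break → 7 h 55 min
Total worked: 58 h 23 min = 3503 min.
Regular 40 h 0 min = 2400 min at €22.00/h; overtime 18 h 23 min = 1103 min at €33.00/h.
Pay = (2400 × €22.00 + 1103 × €33.00) ÷ 60 = €1486.65.

€1486.65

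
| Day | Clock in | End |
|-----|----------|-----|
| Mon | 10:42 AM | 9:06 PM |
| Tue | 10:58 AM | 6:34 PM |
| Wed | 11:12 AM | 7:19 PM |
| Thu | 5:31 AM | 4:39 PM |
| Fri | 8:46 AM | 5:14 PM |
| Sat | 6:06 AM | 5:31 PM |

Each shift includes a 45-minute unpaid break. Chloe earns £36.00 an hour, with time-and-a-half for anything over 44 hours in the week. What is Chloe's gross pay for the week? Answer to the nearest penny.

£2050.20

Mon: 10:42 AM–9:06 PM = 10 h 24 min; less 45 min break → 9 h 39 min
Tue: 10:58 AM–6:34 PM = 7 h 36 min; less 45 min break → 6 h 51 min
Wed: 11:12 AM–7:19 PM = 8 h 7 min; less 45 min break → 7 h 22 min
Thu: 5:31 AM–4:39 PM = 11 h 8 min; less 45 min break → 10 h 23 min
Fri: 8:46 AM–5:14 PM = 8 h 28 min; less 45 min break → 7 h 43 min
Sat: 6:06 AM–5:31 PM = 11 h 25 min; less 45 min break → 10 h 40 min
Total worked: 52 h 38 min = 3158 min.
Regular 44 h 0 min = 2640 min at £36.00/h; overtime 8 h 38 min = 518 min at £54.00/h.
Pay = (2640 × £36.00 + 518 × £54.00) ÷ 60 = £2050.20.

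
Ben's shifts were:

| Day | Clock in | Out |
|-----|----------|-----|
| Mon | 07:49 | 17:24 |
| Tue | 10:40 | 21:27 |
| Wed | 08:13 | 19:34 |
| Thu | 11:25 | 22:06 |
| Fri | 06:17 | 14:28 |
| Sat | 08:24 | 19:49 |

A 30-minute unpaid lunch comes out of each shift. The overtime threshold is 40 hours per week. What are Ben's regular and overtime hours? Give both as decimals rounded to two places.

Regular 40.00 hours, overtime 19.00 hours

Mon: 07:49–17:24 = 9 h 35 min; less 30 min break → 9 h 5 min
Tue: 10:40–21:27 = 10 h 47 min; less 30 min break → 10 h 17 min
Wed: 08:13–19:34 = 11 h 21 min; less 30 min break → 10 h 51 min
Thu: 11:25–22:06 = 10 h 41 min; less 30 min break → 10 h 11 min
Fri: 06:17–14:28 = 8 h 11 min; less 30 min break → 7 h 41 min
Sat: 08:24–19:49 = 11 h 25 min; less 30 min break → 10 h 55 min
Total worked: 59 h 0 min = 59.00 h.
Threshold 40 h → overtime 19 h 0 min, regular 40 h 0 min.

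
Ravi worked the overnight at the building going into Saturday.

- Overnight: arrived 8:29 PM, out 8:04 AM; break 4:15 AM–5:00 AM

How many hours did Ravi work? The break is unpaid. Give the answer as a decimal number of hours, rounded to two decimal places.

Overnight: 8:29 PM → midnight = 3 h 31 min; midnight → 8:04 AM = 8 h 4 min; span 11 h 35 min; less 45 min break → 10 h 50 min

10.83 hours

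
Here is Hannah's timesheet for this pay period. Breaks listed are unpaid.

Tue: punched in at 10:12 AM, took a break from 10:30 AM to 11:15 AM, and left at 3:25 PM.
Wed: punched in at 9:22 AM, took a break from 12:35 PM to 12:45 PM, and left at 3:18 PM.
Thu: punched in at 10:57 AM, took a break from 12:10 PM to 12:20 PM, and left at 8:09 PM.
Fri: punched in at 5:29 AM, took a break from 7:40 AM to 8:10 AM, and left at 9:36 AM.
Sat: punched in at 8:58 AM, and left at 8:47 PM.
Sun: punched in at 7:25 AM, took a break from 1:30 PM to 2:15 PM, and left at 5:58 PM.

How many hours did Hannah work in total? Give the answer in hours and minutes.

44 h 30 min

Tue: 10:12 AM–3:25 PM = 5 h 13 min; less 45 min break → 4 h 28 min
Wed: 9:22 AM–3:18 PM = 5 h 56 min; less 10 min break → 5 h 46 min
Thu: 10:57 AM–8:09 PM = 9 h 12 min; less 10 min break → 9 h 2 min
Fri: 5:29 AM–9:36 AM = 4 h 7 min; less 30 min break → 3 h 37 min
Sat: 8:58 AM–8:47 PM = 11 h 49 min
Sun: 7:25 AM–5:58 PM = 10 h 33 min; less 45 min break → 9 h 48 min
Total: 4 h 28 min + 5 h 46 min + 9 h 2 min + 3 h 37 min + 11 h 49 min + 9 h 48 min = 44 h 30 min.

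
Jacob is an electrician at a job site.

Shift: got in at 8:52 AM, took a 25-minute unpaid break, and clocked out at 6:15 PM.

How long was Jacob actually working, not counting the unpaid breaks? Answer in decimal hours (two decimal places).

8.97 hours

Shift: 8:52 AM–6:15 PM = 9 h 23 min; less 25 min break → 8 h 58 min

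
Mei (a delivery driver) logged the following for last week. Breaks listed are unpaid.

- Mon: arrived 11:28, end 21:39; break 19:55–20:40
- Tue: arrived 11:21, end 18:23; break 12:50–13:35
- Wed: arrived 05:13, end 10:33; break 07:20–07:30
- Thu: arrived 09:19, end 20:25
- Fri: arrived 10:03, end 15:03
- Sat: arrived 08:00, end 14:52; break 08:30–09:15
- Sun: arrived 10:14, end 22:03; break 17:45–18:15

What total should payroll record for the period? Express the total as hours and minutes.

Mon: 11:28–21:39 = 10 h 11 min; less 45 min break → 9 h 26 min
Tue: 11:21–18:23 = 7 h 2 min; less 45 min break → 6 h 17 min
Wed: 05:13–10:33 = 5 h 20 min; less 10 min break → 5 h 10 min
Thu: 09:19–20:25 = 11 h 6 min
Fri: 10:03–15:03 = 5 h 0 min
Sat: 08:00–14:52 = 6 h 52 min; less 45 min break → 6 h 7 min
Sun: 10:14–22:03 = 11 h 49 min; less 30 min break → 11 h 19 min
Total: 9 h 26 min + 6 h 17 min + 5 h 10 min + 11 h 6 min + 5 h 0 min + 6 h 7 min + 11 h 19 min = 54 h 25 min.

54 h 25 min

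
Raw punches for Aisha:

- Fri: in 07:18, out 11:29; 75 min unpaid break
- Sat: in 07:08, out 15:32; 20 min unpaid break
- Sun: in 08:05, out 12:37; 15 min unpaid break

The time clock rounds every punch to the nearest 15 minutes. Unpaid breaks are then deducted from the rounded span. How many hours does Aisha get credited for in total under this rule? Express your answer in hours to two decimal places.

Fri: in 07:18→07:15, out 11:29→11:30; 4 h 15 min − 75 min = 3 h 0 min
Sat: in 07:08→07:15, out 15:32→15:30; 8 h 15 min − 20 min = 7 h 55 min
Sun: in 08:05→08:00, out 12:37→12:30; 4 h 30 min − 15 min = 4 h 15 min
Total credited: 15 h 10 min.

15.17 hours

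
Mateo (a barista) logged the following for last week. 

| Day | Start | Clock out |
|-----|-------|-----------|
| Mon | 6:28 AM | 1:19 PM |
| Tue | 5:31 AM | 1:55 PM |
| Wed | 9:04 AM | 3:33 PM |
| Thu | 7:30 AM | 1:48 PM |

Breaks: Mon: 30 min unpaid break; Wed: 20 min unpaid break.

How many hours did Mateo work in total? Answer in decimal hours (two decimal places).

Mon: 6:28 AM–1:19 PM = 6 h 51 min; less 30 min break → 6 h 21 min
Tue: 5:31 AM–1:55 PM = 8 h 24 min
Wed: 9:04 AM–3:33 PM = 6 h 29 min; less 20 min break → 6 h 9 min
Thu: 7:30 AM–1:48 PM = 6 h 18 min
Total: 6 h 21 min + 8 h 24 min + 6 h 9 min + 6 h 18 min = 27 h 12 min.

27.20 hours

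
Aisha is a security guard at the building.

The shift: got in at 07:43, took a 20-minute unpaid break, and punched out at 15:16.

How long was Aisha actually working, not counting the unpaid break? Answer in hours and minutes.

The shift: 07:43–15:16 = 7 h 33 min; less 20 min break → 7 h 13 min

7 h 13 min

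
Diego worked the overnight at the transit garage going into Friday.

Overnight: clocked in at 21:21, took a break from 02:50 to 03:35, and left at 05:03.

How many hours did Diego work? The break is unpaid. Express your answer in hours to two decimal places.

Overnight: 21:21 → midnight = 2 h 39 min; midnight → 05:03 = 5 h 3 min; span 7 h 42 min; less 45 min break → 6 h 57 min

6.95 hours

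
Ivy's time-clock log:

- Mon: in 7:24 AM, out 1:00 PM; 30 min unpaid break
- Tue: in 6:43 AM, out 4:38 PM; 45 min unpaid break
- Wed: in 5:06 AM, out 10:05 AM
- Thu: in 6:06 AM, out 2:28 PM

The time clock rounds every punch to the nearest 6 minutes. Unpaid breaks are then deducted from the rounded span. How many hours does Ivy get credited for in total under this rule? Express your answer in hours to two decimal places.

27.65 hours

Mon: in 7:24 AM→7:24 AM, out 1:00 PM→1:00 PM; 5 h 36 min − 30 min = 5 h 6 min
Tue: in 6:43 AM→6:42 AM, out 4:38 PM→4:36 PM; 9 h 54 min − 45 min = 9 h 9 min
Wed: in 5:06 AM→5:06 AM, out 10:05 AM→10:06 AM; 5 h 0 min
Thu: in 6:06 AM→6:06 AM, out 2:28 PM→2:30 PM; 8 h 24 min
Total credited: 27 h 39 min.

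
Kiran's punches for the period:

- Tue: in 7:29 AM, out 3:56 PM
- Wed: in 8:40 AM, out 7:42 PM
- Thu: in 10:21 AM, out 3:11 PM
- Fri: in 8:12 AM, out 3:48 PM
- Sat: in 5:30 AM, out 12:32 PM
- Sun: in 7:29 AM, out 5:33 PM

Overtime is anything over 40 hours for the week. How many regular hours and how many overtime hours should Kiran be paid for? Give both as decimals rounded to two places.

Regular 40.00 hours, overtime 9.02 hours

Tue: 7:29 AM–3:56 PM = 8 h 27 min
Wed: 8:40 AM–7:42 PM = 11 h 2 min
Thu: 10:21 AM–3:11 PM = 4 h 50 min
Fri: 8:12 AM–3:48 PM = 7 h 36 min
Sat: 5:30 AM–12:32 PM = 7 h 2 min
Sun: 7:29 AM–5:33 PM = 10 h 4 min
Total worked: 49 h 1 min = 49.02 h.
Threshold 40 h → overtime 9 h 1 min, regular 40 h 0 min.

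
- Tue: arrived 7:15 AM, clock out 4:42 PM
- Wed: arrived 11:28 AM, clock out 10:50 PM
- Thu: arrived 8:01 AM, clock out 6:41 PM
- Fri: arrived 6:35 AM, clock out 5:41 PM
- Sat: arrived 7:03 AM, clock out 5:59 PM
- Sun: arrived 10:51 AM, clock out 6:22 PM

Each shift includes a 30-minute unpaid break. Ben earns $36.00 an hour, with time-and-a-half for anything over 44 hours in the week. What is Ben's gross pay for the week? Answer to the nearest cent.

$2341.80

Tue: 7:15 AM–4:42 PM = 9 h 27 min; less 30 min break → 8 h 57 min
Wed: 11:28 AM–10:50 PM = 11 h 22 min; less 30 min break → 10 h 52 min
Thu: 8:01 AM–6:41 PM = 10 h 40 min; less 30 min break → 10 h 10 min
Fri: 6:35 AM–5:41 PM = 11 h 6 min; less 30 min break → 10 h 36 min
Sat: 7:03 AM–5:59 PM = 10 h 56 min; less 30 min break → 10 h 26 min
Sun: 10:51 AM–6:22 PM = 7 h 31 min; less 30 min break → 7 h 1 min
Total worked: 58 h 2 min = 3482 min.
Regular 44 h 0 min = 2640 min at $36.00/h; overtime 14 h 2 min = 842 min at $54.00/h.
Pay = (2640 × $36.00 + 842 × $54.00) ÷ 60 = $2341.80.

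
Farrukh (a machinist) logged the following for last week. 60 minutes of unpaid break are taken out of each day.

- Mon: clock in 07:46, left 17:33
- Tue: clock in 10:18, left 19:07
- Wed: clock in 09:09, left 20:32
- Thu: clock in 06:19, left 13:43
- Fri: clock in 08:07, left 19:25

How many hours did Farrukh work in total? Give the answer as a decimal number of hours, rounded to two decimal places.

43.68 hours

Mon: 07:46–17:33 = 9 h 47 min; less 60 min break → 8 h 47 min
Tue: 10:18–19:07 = 8 h 49 min; less 60 min break → 7 h 49 min
Wed: 09:09–20:32 = 11 h 23 min; less 60 min break → 10 h 23 min
Thu: 06:19–13:43 = 7 h 24 min; less 60 min break → 6 h 24 min
Fri: 08:07–19:25 = 11 h 18 min; less 60 min break → 10 h 18 min
Total: 8 h 47 min + 7 h 49 min + 10 h 23 min + 6 h 24 min + 10 h 18 min = 43 h 41 min.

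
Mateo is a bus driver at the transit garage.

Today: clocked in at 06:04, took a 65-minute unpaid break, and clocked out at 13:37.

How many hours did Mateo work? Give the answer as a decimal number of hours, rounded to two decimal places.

6.47 hours

Today: 06:04–13:37 = 7 h 33 min; less 65 min break → 6 h 28 min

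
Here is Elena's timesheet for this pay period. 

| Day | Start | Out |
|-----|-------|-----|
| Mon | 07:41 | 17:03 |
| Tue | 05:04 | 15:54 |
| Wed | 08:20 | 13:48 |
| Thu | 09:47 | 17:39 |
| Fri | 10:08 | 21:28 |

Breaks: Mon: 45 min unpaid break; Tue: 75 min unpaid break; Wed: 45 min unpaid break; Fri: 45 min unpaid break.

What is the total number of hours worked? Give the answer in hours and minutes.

Mon: 07:41–17:03 = 9 h 22 min; less 45 min break → 8 h 37 min
Tue: 05:04–15:54 = 10 h 50 min; less 75 min break → 9 h 35 min
Wed: 08:20–13:48 = 5 h 28 min; less 45 min break → 4 h 43 min
Thu: 09:47–17:39 = 7 h 52 min
Fri: 10:08–21:28 = 11 h 20 min; less 45 min break → 10 h 35 min
Total: 8 h 37 min + 9 h 35 min + 4 h 43 min + 7 h 52 min + 10 h 35 min = 41 h 22 min.

41 h 22 min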